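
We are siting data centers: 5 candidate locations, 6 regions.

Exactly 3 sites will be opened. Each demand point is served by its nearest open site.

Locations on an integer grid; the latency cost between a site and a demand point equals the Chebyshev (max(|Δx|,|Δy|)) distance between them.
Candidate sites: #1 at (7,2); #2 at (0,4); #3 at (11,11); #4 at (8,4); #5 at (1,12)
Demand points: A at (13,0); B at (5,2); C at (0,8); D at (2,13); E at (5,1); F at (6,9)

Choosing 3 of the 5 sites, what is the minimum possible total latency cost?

Open {#1, #4, #5}.
  A→#4 5, B→#1 2, C→#5 4, D→#5 1, E→#1 2, F→#4 5  ⇒ total 19.
Compare {#1, #2, #5}: total 20.
Compare {#1, #3, #5}: total 20.
No size-3 selection does better; minimum is 19.

19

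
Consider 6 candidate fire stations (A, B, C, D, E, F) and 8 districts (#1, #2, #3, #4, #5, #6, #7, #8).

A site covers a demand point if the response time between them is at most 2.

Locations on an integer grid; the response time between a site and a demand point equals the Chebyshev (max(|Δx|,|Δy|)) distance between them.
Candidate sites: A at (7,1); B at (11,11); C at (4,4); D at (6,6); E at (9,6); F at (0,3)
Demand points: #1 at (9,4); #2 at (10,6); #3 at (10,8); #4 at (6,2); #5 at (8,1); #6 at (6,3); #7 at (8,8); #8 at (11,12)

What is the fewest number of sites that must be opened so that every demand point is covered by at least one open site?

3

Coverage sets (demand points within 2 of each site):
  A: {#4, #5, #6}
  B: {#8}
  C: {#4, #6}
  D: {#7}
  E: {#1, #2, #3, #7}
  F: {}
No 2 sites suffice: every size-2 union leaves at least one demand point uncovered.
But {A, B, E} covers everything, so the minimum is 3.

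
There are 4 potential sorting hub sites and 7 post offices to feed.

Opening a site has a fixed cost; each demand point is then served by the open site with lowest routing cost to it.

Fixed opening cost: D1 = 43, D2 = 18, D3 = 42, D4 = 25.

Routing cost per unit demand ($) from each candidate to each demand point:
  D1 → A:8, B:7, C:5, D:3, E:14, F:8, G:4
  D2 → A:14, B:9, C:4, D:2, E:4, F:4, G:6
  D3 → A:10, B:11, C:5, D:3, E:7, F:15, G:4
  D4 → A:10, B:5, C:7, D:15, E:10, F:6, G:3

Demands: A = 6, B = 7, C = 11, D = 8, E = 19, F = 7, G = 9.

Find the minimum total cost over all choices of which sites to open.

Open {D2, D4}: assign each demand point to its cheapest open site.
  A→D4 6×10=60, B→D4 7×5=35, C→D2 11×4=44, D→D2 8×2=16, E→D2 19×4=76, F→D2 7×4=28, G→D4 9×3=27
  routing cost 286, fixed 43 → total 329.
Compare {D1, D2}: routing cost 297 + fixed 61 = 358.
Compare {D1, D2, D4}: routing cost 274 + fixed 86 = 360.
Compare {D2, D3, D4}: routing cost 286 + fixed 85 = 371.
All other subsets cost ≥ 358. Minimum total cost: 329.

329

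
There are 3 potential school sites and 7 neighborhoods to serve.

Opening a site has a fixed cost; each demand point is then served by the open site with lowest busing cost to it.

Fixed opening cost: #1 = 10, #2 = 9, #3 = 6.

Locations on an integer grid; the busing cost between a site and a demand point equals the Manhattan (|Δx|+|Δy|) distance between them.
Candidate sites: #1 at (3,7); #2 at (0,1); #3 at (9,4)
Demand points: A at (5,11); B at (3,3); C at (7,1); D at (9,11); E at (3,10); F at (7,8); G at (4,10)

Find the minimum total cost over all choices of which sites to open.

50

Open {#1, #3}: assign each demand point to its cheapest open site.
  A→#1 6, B→#1 4, C→#3 5, D→#3 7, E→#1 3, F→#1 5, G→#1 4
  busing cost 34, fixed 16 → total 50.
Compare {#1}: busing cost 42 + fixed 10 = 52.
Compare {#1, #2}: busing cost 39 + fixed 19 = 58.
Compare {#1, #2, #3}: busing cost 34 + fixed 25 = 59.
All other subsets cost ≥ 52. Minimum total cost: 50.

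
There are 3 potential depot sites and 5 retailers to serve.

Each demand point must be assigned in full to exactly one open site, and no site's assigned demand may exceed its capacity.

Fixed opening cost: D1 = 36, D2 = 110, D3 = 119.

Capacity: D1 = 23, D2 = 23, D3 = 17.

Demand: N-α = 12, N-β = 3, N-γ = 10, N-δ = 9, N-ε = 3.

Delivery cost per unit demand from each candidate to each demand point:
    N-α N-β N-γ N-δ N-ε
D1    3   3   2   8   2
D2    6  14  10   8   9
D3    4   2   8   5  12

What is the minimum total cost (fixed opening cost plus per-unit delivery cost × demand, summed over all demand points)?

298

Open {D1, D3}; cheapest assignment that respects the capacities:
  D1 (cap 23, load 22): N-α, N-γ — cost 12×3 + 10×2 = 56
  D3 (cap 17, load 15): N-β, N-δ, N-ε — cost 3×2 + 9×5 + 3×12 = 87
  Shipping 143, fixed 155 → total 298.
  Any other capacity-feasible assignment to {D1, D3} ships for at least 143.
Compare {D1, D2}: its best feasible assignment gives total 325.
Compare {D1, D2, D3}: its best feasible assignment gives total 399.
Every other set of open sites that can feasibly serve all demand totals ≥ 325 even under its best assignment. Minimum: 298.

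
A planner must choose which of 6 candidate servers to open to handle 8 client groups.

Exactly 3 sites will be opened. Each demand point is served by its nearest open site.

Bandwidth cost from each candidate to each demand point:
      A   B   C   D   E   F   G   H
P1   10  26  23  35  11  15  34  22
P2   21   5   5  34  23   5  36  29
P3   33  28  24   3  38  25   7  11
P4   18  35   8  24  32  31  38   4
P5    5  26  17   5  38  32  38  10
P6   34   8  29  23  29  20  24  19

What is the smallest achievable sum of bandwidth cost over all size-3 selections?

57

Open {P1, P2, P3}.
  A→P1 10, B→P2 5, C→P2 5, D→P3 3, E→P1 11, F→P2 5, G→P3 7, H→P3 11  ⇒ total 57.
Compare {P2, P3, P5}: total 63.
Compare {P2, P3, P4}: total 70.
No size-3 selection does better; minimum is 57.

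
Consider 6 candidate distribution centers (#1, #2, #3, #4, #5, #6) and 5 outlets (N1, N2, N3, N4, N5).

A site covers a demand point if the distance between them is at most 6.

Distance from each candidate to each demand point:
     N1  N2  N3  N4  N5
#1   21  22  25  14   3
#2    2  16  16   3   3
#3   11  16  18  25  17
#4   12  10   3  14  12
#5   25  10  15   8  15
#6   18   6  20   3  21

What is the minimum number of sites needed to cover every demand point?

3

Coverage sets (demand points within 6 of each site):
  #1: {N5}
  #2: {N1, N4, N5}
  #3: {}
  #4: {N3}
  #5: {}
  #6: {N2, N4}
No 2 sites suffice: every size-2 union leaves at least one demand point uncovered.
But {#2, #4, #6} covers everything, so the minimum is 3.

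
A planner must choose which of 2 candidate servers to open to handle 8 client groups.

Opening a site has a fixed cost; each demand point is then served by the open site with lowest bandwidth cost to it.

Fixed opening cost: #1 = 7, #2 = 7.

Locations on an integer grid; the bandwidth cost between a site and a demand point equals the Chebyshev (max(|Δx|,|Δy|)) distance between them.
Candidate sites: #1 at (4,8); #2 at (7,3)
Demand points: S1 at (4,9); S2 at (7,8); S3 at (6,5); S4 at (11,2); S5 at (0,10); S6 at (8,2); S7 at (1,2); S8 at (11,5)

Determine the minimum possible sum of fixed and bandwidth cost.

Open {#1, #2}: assign each demand point to its cheapest open site.
  S1→#1 1, S2→#1 3, S3→#2 2, S4→#2 4, S5→#1 4, S6→#2 1, S7→#1 6, S8→#2 4
  bandwidth cost 25, fixed 14 → total 39.
Compare {#2}: bandwidth cost 35 + fixed 7 = 42.
Compare {#1}: bandwidth cost 37 + fixed 7 = 44.

39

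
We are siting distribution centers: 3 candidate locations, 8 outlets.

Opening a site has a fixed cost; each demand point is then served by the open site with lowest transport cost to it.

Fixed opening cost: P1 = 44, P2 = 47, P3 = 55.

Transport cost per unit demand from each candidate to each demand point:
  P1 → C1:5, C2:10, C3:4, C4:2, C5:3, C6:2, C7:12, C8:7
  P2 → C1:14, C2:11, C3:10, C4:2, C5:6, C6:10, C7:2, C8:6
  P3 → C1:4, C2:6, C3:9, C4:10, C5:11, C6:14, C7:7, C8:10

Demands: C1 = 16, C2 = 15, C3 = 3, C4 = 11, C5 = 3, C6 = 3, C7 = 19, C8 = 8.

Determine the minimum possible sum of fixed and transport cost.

435

Open {P1, P2, P3}: assign each demand point to its cheapest open site.
  C1→P3 16×4=64, C2→P3 15×6=90, C3→P1 3×4=12, C4→P1 11×2=22, C5→P1 3×3=9, C6→P1 3×2=6, C7→P2 19×2=38, C8→P2 8×6=48
  transport cost 289, fixed 146 → total 435.
Compare {P2, P3}: transport cost 337 + fixed 102 = 439.
Compare {P1, P2}: transport cost 365 + fixed 91 = 456.
Compare {P1, P3}: transport cost 392 + fixed 99 = 491.
All other subsets cost ≥ 439. Minimum total cost: 435.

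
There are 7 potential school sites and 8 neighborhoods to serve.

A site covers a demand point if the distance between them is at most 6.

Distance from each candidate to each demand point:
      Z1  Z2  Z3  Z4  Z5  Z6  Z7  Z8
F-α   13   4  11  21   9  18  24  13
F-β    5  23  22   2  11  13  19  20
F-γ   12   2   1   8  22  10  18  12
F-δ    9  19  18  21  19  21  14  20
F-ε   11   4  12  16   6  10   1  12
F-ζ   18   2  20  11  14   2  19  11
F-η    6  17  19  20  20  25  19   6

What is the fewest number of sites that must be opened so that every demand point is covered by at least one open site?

5

Coverage sets (demand points within 6 of each site):
  F-α: {Z2}
  F-β: {Z1, Z4}
  F-γ: {Z2, Z3}
  F-δ: {}
  F-ε: {Z2, Z5, Z7}
  F-ζ: {Z2, Z6}
  F-η: {Z1, Z8}
No 4 sites suffice: every size-4 union leaves at least one demand point uncovered.
But {F-β, F-γ, F-ε, F-ζ, F-η} covers everything, so the minimum is 5.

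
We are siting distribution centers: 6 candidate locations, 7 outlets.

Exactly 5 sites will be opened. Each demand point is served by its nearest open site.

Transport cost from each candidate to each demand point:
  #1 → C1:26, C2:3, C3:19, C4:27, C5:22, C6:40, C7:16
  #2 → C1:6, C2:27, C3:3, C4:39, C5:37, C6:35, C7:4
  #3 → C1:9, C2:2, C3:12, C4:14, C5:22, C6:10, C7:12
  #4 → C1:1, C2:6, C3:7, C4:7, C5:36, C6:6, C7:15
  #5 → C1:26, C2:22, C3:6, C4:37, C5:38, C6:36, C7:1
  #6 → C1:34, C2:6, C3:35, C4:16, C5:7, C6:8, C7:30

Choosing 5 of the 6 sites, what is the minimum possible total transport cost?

Open {#2, #3, #4, #5, #6}.
  C1→#4 1, C2→#3 2, C3→#2 3, C4→#4 7, C5→#6 7, C6→#4 6, C7→#5 1  ⇒ total 27.
Compare {#1, #2, #4, #5, #6}: total 28.
Compare {#1, #2, #3, #4, #6}: total 30.
No size-5 selection does better; minimum is 27.

27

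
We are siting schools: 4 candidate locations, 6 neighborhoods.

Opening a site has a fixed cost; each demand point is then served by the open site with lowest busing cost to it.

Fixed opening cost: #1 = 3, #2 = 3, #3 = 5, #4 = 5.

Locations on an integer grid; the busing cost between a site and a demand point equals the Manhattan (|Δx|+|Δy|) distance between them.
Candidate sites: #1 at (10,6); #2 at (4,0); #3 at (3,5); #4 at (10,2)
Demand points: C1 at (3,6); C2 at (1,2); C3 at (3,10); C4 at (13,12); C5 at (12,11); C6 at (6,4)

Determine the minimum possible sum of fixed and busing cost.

Open {#1, #3}: assign each demand point to its cheapest open site.
  C1→#3 1, C2→#3 5, C3→#3 5, C4→#1 9, C5→#1 7, C6→#3 4
  busing cost 31, fixed 8 → total 39.
Compare {#1, #2, #3}: busing cost 31 + fixed 11 = 42.
Compare {#1, #3, #4}: busing cost 31 + fixed 13 = 44.
Compare {#1, #2, #3, #4}: busing cost 31 + fixed 16 = 47.
All other subsets cost ≥ 42. Minimum total cost: 39.

39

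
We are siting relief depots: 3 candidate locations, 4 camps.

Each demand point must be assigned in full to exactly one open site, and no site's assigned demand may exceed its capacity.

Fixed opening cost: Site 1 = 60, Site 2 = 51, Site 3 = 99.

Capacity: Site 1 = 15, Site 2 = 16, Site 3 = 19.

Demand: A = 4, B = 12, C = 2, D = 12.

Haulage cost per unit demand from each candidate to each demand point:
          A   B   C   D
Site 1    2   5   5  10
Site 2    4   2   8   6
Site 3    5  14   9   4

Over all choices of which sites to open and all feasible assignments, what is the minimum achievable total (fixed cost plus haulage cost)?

Open {Site 2, Site 3}; cheapest assignment that respects the capacities:
  Site 2 (cap 16, load 16): A, B — cost 4×4 + 12×2 = 40
  Site 3 (cap 19, load 14): C, D — cost 2×9 + 12×4 = 66
  Shipping 106, fixed 150 → total 256.
  Any other capacity-feasible assignment to {Site 2, Site 3} ships for at least 106.
Compare {Site 1, Site 2}: its best feasible assignment gives total 269.
Compare {Site 1, Site 3}: its best feasible assignment gives total 297.
Every other set of open sites that can feasibly serve all demand totals ≥ 269 even under its best assignment. Minimum: 256.

256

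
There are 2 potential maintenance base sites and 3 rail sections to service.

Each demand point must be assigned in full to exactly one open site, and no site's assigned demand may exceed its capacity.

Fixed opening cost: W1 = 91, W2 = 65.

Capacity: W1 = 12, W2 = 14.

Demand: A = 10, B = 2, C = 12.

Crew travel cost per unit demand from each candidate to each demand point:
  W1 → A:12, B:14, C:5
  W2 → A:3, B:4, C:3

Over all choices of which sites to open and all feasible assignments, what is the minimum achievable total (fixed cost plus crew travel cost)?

Open {W1, W2}; cheapest assignment that respects the capacities:
  W1 (cap 12, load 12): C — cost 12×5 = 60
  W2 (cap 14, load 12): A, B — cost 10×3 + 2×4 = 38
  Shipping 98, fixed 156 → total 254.
  Any other capacity-feasible assignment to {W1, W2} ships for at least 98.
Total demand is 24 and no other set of sites has combined capacity ≥ 24, so {W1, W2} is the only feasible choice of open sites. Minimum: 254.

254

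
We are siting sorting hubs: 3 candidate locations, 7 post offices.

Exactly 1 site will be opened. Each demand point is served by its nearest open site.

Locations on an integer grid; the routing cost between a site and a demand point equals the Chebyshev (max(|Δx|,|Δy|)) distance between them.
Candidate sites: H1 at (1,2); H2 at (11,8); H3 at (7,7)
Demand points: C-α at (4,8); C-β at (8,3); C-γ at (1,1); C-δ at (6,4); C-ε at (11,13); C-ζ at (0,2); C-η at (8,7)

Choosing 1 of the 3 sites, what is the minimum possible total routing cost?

30

Open {H3}.
  C-α→H3 3, C-β→H3 4, C-γ→H3 6, C-δ→H3 3, C-ε→H3 6, C-ζ→H3 7, C-η→H3 1  ⇒ total 30.
Compare {H1}: total 38.
Compare {H2}: total 46.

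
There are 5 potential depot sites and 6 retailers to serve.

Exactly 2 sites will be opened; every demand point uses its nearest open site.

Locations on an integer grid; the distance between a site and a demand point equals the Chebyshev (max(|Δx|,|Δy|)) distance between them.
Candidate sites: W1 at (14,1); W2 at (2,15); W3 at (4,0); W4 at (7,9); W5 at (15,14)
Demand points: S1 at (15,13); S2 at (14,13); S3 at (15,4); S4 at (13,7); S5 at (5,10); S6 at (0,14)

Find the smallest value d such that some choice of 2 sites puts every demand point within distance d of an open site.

8

Open {W1, W4}.
  Farthest demand point is S1 at distance 8 (to W4); all others are ≤ 8.
With {W2, W4} the worst case is 8.
With {W3, W4} the worst case is 8.
No size-2 selection achieves below 8.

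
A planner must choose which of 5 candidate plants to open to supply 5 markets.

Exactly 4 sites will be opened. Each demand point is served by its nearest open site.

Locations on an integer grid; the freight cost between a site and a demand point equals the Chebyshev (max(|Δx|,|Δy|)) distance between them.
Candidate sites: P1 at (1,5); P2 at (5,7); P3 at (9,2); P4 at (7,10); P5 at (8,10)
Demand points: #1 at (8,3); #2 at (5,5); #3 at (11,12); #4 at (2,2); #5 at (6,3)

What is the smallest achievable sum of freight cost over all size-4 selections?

12

Open {P1, P2, P3, P5}.
  #1→P3 1, #2→P2 2, #3→P5 3, #4→P1 3, #5→P3 3  ⇒ total 12.
Compare {P1, P2, P3, P4}: total 13.
Compare {P1, P3, P4, P5}: total 14.
No size-4 selection does better; minimum is 12.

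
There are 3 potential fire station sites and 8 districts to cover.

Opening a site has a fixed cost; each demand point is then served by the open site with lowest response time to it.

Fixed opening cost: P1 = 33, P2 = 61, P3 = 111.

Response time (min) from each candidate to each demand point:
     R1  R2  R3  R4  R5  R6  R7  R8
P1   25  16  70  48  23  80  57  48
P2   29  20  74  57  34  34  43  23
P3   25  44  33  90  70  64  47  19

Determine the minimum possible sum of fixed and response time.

Open {P2}: assign each demand point to its cheapest open site.
  R1→P2 29, R2→P2 20, R3→P2 74, R4→P2 57, R5→P2 34, R6→P2 34, R7→P2 43, R8→P2 23
  response time 314, fixed 61 → total 375.
Compare {P1, P2}: response time 282 + fixed 94 = 376.
Compare {P1}: response time 367 + fixed 33 = 400.
Compare {P1, P3}: response time 275 + fixed 144 = 419.
All other subsets cost ≥ 376. Minimum total cost: 375.

375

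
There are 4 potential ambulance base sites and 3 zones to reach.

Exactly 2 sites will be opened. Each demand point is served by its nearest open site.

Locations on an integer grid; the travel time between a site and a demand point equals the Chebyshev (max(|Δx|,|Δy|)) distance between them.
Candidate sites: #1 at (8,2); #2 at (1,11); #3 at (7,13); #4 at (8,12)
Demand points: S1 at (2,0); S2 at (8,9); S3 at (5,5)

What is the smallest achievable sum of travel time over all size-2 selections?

Open {#1, #4}.
  S1→#1 6, S2→#4 3, S3→#1 3  ⇒ total 12.
Compare {#1, #3}: total 13.
Compare {#1, #2}: total 16.
No size-2 selection does better; minimum is 12.

12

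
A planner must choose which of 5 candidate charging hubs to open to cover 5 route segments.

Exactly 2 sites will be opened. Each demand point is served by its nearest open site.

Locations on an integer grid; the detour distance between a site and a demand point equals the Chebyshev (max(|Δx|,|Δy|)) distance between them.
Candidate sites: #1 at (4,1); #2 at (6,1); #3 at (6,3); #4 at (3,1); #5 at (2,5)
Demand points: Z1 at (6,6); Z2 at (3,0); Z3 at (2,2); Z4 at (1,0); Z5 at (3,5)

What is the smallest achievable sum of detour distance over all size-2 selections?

9

Open {#4, #5}.
  Z1→#5 4, Z2→#4 1, Z3→#4 1, Z4→#4 2, Z5→#5 1  ⇒ total 9.
Compare {#3, #4}: total 10.
Compare {#1, #5}: total 11.
No size-2 selection does better; minimum is 9.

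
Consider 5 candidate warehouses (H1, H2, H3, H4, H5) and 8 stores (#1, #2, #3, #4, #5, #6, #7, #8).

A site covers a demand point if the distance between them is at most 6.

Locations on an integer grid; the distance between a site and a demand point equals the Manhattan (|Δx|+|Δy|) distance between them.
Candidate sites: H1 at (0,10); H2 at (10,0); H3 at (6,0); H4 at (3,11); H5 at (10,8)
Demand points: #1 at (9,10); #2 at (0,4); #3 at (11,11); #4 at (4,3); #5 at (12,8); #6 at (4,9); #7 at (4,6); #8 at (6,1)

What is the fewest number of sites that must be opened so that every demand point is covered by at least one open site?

Coverage sets (demand points within 6 of each site):
  H1: {#2, #6}
  H2: {#8}
  H3: {#4, #8}
  H4: {#6, #7}
  H5: {#1, #3, #5}
No 3 sites suffice: every size-3 union leaves at least one demand point uncovered.
But {H1, H3, H4, H5} covers everything, so the minimum is 4.

4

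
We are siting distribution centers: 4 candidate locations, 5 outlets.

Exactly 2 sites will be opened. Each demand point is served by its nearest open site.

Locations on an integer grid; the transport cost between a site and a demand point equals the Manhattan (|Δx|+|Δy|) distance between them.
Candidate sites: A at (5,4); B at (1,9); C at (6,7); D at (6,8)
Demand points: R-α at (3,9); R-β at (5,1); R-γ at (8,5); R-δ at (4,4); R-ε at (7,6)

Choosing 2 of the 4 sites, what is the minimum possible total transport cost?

14

Open {A, B}.
  R-α→B 2, R-β→A 3, R-γ→A 4, R-δ→A 1, R-ε→A 4  ⇒ total 14.
Compare {A, C}: total 15.
Compare {A, D}: total 15.
No size-2 selection does better; minimum is 14.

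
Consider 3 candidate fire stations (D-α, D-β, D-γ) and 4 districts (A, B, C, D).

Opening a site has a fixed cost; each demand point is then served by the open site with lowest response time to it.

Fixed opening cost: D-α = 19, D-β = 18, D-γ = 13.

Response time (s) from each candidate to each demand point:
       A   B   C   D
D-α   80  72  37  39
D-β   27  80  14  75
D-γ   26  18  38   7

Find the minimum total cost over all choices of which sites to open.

96

Open {D-β, D-γ}: assign each demand point to its cheapest open site.
  A→D-γ 26, B→D-γ 18, C→D-β 14, D→D-γ 7
  response time 65, fixed 31 → total 96.
Compare {D-γ}: response time 89 + fixed 13 = 102.
Compare {D-α, D-β, D-γ}: response time 65 + fixed 50 = 115.
Compare {D-α, D-γ}: response time 88 + fixed 32 = 120.
All other subsets cost ≥ 102. Minimum total cost: 96.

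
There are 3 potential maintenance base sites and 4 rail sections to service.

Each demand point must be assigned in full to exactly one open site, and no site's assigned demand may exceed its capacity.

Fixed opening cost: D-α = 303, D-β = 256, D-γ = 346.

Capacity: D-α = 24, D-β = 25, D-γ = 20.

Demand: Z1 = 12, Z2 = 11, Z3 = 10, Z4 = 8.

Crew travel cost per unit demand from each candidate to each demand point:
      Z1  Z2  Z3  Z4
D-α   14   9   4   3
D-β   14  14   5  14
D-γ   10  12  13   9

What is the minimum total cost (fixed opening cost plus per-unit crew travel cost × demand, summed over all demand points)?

Open {D-α, D-β}; cheapest assignment that respects the capacities:
  D-α (cap 24, load 19): Z2, Z4 — cost 11×9 + 8×3 = 123
  D-β (cap 25, load 22): Z1, Z3 — cost 12×14 + 10×5 = 218
  Shipping 341, fixed 559 → total 900.
  Any other capacity-feasible assignment to {D-α, D-β} ships for at least 341.
Compare {D-α, D-γ}: its best feasible assignment gives total 980.
Compare {D-β, D-γ}: its best feasible assignment gives total 998.
Every other set of open sites that can feasibly serve all demand totals ≥ 980 even under its best assignment. Minimum: 900.

900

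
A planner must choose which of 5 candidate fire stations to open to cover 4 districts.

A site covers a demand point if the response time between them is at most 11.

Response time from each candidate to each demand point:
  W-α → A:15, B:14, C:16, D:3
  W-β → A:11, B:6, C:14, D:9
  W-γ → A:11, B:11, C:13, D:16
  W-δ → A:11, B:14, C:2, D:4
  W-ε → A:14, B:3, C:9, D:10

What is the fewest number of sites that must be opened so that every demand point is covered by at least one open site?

2

Coverage sets (demand points within 11 of each site):
  W-α: {D}
  W-β: {A, B, D}
  W-γ: {A, B}
  W-δ: {A, C, D}
  W-ε: {B, C, D}
No single site covers all 4 demand points.
But {W-β, W-δ} covers everything, so the minimum is 2.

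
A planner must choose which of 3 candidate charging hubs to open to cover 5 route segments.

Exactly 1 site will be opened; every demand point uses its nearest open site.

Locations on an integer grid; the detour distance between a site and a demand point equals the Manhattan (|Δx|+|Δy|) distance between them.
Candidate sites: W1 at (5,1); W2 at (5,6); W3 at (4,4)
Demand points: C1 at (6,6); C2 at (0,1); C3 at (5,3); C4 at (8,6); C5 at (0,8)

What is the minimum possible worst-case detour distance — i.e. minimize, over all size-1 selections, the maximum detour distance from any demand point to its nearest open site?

Open {W3}.
  Farthest demand point is C5 at detour distance 8 (to W3); all others are ≤ 8.
With {W2} the worst case is 10.
With {W1} the worst case is 12.
No size-1 selection achieves below 8.

8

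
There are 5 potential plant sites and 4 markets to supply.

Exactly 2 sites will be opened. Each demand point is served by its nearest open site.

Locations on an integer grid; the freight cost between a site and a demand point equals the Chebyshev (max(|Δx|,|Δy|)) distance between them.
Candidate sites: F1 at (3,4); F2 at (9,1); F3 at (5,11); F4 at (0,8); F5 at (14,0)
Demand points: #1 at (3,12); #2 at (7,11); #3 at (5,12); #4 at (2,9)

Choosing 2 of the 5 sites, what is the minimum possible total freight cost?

Open {F3, F4}.
  #1→F3 2, #2→F3 2, #3→F3 1, #4→F4 2  ⇒ total 7.
Compare {F1, F3}: total 8.
Compare {F2, F3}: total 8.
No size-2 selection does better; minimum is 7.

7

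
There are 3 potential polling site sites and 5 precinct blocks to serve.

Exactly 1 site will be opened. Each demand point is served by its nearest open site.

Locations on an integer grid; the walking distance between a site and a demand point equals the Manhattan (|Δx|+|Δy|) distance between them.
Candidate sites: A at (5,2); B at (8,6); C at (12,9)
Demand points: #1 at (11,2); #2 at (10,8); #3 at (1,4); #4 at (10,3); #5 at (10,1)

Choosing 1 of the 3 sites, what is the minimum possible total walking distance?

Open {B}.
  #1→B 7, #2→B 4, #3→B 9, #4→B 5, #5→B 7  ⇒ total 32.
Compare {A}: total 35.
Compare {C}: total 45.

32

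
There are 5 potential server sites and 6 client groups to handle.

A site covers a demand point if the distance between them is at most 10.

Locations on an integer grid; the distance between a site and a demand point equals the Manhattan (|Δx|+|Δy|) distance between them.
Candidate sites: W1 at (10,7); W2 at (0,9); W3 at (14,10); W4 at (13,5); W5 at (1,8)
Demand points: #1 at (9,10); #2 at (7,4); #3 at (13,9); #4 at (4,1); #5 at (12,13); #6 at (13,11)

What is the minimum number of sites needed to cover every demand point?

Coverage sets (demand points within 10 of each site):
  W1: {#1, #2, #3, #5, #6}
  W2: {#1}
  W3: {#1, #3, #5, #6}
  W4: {#1, #2, #3, #5, #6}
  W5: {#1, #2, #4}
No single site covers all 6 demand points.
But {W1, W5} covers everything, so the minimum is 2.

2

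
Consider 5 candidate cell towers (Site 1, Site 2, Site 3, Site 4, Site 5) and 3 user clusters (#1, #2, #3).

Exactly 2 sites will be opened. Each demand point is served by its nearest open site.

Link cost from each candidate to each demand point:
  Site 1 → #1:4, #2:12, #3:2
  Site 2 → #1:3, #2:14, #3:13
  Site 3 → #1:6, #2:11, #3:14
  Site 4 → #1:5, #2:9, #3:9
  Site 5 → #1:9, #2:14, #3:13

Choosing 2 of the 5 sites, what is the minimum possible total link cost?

Open {Site 1, Site 4}.
  #1→Site 1 4, #2→Site 4 9, #3→Site 1 2  ⇒ total 15.
Compare {Site 1, Site 2}: total 17.
Compare {Site 1, Site 3}: total 17.
No size-2 selection does better; minimum is 15.

15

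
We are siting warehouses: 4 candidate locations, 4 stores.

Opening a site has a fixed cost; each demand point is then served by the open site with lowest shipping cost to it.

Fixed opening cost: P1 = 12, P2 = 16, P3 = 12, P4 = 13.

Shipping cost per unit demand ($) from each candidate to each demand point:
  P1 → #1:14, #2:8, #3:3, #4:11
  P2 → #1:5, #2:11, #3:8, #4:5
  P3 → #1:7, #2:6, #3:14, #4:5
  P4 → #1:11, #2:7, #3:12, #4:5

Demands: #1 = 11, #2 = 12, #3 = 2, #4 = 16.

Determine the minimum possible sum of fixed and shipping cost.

251

Open {P2, P3}: assign each demand point to its cheapest open site.
  #1→P2 11×5=55, #2→P3 12×6=72, #3→P2 2×8=16, #4→P2 16×5=80
  shipping cost 223, fixed 28 → total 251.
Compare {P1, P2, P3}: shipping cost 213 + fixed 40 = 253.
Compare {P1, P3}: shipping cost 235 + fixed 24 = 259.
Compare {P2, P4}: shipping cost 235 + fixed 29 = 264.
All other subsets cost ≥ 253. Minimum total cost: 251.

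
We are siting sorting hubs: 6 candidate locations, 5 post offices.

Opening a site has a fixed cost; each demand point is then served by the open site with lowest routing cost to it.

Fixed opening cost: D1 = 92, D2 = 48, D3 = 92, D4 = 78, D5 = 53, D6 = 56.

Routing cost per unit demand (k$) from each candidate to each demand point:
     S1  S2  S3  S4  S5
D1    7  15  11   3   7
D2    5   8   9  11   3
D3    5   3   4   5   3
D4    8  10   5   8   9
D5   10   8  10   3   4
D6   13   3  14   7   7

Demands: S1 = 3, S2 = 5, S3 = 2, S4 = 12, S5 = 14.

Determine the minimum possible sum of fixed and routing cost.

Open {D3}: assign each demand point to its cheapest open site.
  S1→D3 3×5=15, S2→D3 5×3=15, S3→D3 2×4=8, S4→D3 12×5=60, S5→D3 14×3=42
  routing cost 140, fixed 92 → total 232.
Compare {D5}: routing cost 182 + fixed 53 = 235.
Compare {D2, D5}: routing cost 151 + fixed 101 = 252.
Compare {D3, D5}: routing cost 116 + fixed 145 = 261.
All other subsets cost ≥ 235. Minimum total cost: 232.

232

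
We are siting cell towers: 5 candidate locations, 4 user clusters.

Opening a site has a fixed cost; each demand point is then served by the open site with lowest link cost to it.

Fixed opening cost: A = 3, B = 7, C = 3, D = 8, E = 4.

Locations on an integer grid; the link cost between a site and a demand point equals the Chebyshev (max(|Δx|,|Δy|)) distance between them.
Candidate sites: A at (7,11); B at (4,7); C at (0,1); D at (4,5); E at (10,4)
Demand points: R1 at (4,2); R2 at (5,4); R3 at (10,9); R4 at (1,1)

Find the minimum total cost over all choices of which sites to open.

19

Open {A, C}: assign each demand point to its cheapest open site.
  R1→C 4, R2→C 5, R3→A 3, R4→C 1
  link cost 13, fixed 6 → total 19.
Compare {D}: link cost 14 + fixed 8 = 22.
Compare {A, D}: link cost 11 + fixed 11 = 22.
Compare {C, D}: link cost 11 + fixed 11 = 22.
All other subsets cost ≥ 22. Minimum total cost: 19.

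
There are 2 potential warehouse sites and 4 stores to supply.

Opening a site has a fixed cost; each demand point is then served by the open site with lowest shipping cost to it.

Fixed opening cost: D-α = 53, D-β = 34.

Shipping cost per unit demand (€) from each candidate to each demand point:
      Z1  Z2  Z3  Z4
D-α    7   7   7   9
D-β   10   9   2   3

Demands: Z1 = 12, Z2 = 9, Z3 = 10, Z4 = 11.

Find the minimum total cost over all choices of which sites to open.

287

Open {D-α, D-β}: assign each demand point to its cheapest open site.
  Z1→D-α 12×7=84, Z2→D-α 9×7=63, Z3→D-β 10×2=20, Z4→D-β 11×3=33
  shipping cost 200, fixed 87 → total 287.
Compare {D-β}: shipping cost 254 + fixed 34 = 288.
Compare {D-α}: shipping cost 316 + fixed 53 = 369.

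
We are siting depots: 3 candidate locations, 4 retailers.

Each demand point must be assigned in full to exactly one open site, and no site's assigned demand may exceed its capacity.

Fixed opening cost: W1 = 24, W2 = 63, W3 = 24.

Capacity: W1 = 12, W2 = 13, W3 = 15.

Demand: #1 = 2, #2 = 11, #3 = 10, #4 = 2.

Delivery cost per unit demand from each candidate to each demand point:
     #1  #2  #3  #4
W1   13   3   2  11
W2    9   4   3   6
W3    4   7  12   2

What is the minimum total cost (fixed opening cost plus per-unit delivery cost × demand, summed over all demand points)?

157

Open {W1, W3}; cheapest assignment that respects the capacities:
  W1 (cap 12, load 10): #3 — cost 10×2 = 20
  W3 (cap 15, load 15): #1, #2, #4 — cost 2×4 + 11×7 + 2×2 = 89
  Shipping 109, fixed 48 → total 157.
  Any other capacity-feasible assignment to {W1, W3} ships for at least 109.
Compare {W1, W2, W3}: its best feasible assignment gives total 186.
Compare {W1, W2}: its best feasible assignment gives total 189.
Every other set of open sites that can feasibly serve all demand totals ≥ 186 even under its best assignment. Minimum: 157.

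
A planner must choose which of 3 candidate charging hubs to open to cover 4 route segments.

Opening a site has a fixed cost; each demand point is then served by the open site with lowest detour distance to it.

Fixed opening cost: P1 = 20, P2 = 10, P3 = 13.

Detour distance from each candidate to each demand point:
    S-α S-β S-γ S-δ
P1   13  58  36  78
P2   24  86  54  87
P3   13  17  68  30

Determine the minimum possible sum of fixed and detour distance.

Open {P1, P3}: assign each demand point to its cheapest open site.
  S-α→P1 13, S-β→P3 17, S-γ→P1 36, S-δ→P3 30
  detour distance 96, fixed 33 → total 129.
Compare {P2, P3}: detour distance 114 + fixed 23 = 137.
Compare {P1, P2, P3}: detour distance 96 + fixed 43 = 139.
Compare {P3}: detour distance 128 + fixed 13 = 141.
All other subsets cost ≥ 137. Minimum total cost: 129.

129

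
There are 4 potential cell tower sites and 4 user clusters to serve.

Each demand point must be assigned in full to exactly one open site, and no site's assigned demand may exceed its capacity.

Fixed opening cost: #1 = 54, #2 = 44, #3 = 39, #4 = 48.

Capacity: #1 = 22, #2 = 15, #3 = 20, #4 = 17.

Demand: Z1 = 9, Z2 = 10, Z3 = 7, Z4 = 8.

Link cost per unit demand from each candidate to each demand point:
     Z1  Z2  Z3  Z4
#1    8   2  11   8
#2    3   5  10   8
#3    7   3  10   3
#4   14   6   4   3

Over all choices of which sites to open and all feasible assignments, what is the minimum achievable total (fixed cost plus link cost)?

232

Open {#3, #4}; cheapest assignment that respects the capacities:
  #3 (cap 20, load 19): Z1, Z2 — cost 9×7 + 10×3 = 93
  #4 (cap 17, load 15): Z3, Z4 — cost 7×4 + 8×3 = 52
  Shipping 145, fixed 87 → total 232.
  Any other capacity-feasible assignment to {#3, #4} ships for at least 145.
Compare {#2, #3, #4}: its best feasible assignment gives total 240.
Compare {#1, #2, #4}: its best feasible assignment gives total 245.
Every other set of open sites that can feasibly serve all demand totals ≥ 240 even under its best assignment. Minimum: 232.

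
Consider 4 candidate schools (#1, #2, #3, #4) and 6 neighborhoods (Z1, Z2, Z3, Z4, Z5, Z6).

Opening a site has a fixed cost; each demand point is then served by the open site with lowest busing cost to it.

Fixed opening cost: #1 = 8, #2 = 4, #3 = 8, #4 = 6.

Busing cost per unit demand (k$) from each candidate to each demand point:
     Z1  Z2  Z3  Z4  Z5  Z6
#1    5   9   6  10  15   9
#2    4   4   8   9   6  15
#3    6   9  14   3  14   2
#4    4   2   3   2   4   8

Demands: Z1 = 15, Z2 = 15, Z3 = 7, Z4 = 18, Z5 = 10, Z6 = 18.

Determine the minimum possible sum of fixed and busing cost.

237

Open {#3, #4}: assign each demand point to its cheapest open site.
  Z1→#4 15×4=60, Z2→#4 15×2=30, Z3→#4 7×3=21, Z4→#4 18×2=36, Z5→#4 10×4=40, Z6→#3 18×2=36
  busing cost 223, fixed 14 → total 237.
Compare {#2, #3, #4}: busing cost 223 + fixed 18 = 241.
Compare {#1, #3, #4}: busing cost 223 + fixed 22 = 245.
Compare {#1, #2, #3, #4}: busing cost 223 + fixed 26 = 249.
All other subsets cost ≥ 241. Minimum total cost: 237.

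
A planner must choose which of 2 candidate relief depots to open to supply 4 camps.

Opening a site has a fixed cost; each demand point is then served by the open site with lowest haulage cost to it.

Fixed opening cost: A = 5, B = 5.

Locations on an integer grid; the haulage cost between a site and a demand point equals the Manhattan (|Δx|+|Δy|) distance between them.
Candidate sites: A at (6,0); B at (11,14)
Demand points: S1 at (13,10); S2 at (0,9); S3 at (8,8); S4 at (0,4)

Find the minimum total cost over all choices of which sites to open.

Open {A, B}: assign each demand point to its cheapest open site.
  S1→B 6, S2→A 15, S3→B 9, S4→A 10
  haulage cost 40, fixed 10 → total 50.
Compare {A}: haulage cost 52 + fixed 5 = 57.
Compare {B}: haulage cost 52 + fixed 5 = 57.

50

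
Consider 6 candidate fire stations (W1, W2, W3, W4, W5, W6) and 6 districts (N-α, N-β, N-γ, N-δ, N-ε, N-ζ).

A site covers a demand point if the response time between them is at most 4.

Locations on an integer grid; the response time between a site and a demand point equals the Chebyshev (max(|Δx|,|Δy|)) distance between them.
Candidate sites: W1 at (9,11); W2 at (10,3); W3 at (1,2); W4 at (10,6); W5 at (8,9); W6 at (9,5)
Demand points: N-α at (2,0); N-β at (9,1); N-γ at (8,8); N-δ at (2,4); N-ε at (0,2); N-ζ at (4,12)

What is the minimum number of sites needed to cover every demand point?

3

Coverage sets (demand points within 4 of each site):
  W1: {N-γ}
  W2: {N-β}
  W3: {N-α, N-δ, N-ε}
  W4: {N-γ}
  W5: {N-γ, N-ζ}
  W6: {N-β, N-γ}
No 2 sites suffice: every size-2 union leaves at least one demand point uncovered.
But {W2, W3, W5} covers everything, so the minimum is 3.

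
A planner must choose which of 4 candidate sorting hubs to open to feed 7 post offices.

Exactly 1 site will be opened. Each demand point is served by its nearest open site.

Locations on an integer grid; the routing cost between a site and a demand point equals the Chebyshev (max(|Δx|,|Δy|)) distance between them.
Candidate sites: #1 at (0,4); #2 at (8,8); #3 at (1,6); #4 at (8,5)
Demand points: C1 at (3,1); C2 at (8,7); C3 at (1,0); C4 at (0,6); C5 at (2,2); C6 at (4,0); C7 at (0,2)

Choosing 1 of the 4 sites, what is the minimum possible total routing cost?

Open {#1}.
  C1→#1 3, C2→#1 8, C3→#1 4, C4→#1 2, C5→#1 2, C6→#1 4, C7→#1 2  ⇒ total 25.
Compare {#3}: total 33.
Compare {#4}: total 41.
No size-1 selection does better; minimum is 25.

25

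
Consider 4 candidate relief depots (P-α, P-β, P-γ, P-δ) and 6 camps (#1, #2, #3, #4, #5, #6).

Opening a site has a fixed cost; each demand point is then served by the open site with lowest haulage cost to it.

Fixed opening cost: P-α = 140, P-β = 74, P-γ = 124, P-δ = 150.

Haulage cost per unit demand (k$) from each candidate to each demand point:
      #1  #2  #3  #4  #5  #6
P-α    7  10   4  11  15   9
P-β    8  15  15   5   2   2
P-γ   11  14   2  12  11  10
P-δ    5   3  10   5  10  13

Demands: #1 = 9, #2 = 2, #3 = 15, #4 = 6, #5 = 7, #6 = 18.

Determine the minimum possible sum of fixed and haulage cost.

Open {P-β, P-γ}: assign each demand point to its cheapest open site.
  #1→P-β 9×8=72, #2→P-γ 2×14=28, #3→P-γ 15×2=30, #4→P-β 6×5=30, #5→P-β 7×2=14, #6→P-β 18×2=36
  haulage cost 210, fixed 198 → total 408.
Compare {P-α, P-β}: haulage cost 223 + fixed 214 = 437.
Compare {P-β}: haulage cost 407 + fixed 74 = 481.
Compare {P-β, P-δ}: haulage cost 281 + fixed 224 = 505.
All other subsets cost ≥ 437. Minimum total cost: 408.

408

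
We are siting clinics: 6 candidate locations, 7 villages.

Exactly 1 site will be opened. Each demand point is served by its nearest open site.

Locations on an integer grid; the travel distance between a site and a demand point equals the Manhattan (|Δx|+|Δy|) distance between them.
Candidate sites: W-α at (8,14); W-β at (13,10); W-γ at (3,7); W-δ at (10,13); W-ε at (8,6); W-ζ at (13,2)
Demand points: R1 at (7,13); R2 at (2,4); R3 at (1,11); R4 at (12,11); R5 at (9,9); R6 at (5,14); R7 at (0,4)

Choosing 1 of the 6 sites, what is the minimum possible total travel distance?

Open {W-γ}.
  R1→W-γ 10, R2→W-γ 4, R3→W-γ 6, R4→W-γ 13, R5→W-γ 8, R6→W-γ 9, R7→W-γ 6  ⇒ total 56.
Compare {W-α}: total 62.
Compare {W-ε}: total 62.
No size-1 selection does better; minimum is 56.

56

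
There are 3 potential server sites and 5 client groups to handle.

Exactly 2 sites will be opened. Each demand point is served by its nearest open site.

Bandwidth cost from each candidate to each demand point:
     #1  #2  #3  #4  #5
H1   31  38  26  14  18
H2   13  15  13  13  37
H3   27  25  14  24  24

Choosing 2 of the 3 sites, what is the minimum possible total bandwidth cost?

72

Open {H1, H2}.
  #1→H2 13, #2→H2 15, #3→H2 13, #4→H2 13, #5→H1 18  ⇒ total 72.
Compare {H2, H3}: total 78.
Compare {H1, H3}: total 98.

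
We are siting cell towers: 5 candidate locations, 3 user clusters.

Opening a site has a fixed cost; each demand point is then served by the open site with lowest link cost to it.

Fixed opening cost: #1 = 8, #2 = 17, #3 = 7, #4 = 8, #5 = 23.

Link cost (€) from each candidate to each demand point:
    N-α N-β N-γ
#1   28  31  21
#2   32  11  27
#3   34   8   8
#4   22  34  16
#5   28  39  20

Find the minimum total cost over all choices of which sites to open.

Open {#3, #4}: assign each demand point to its cheapest open site.
  N-α→#4 22, N-β→#3 8, N-γ→#3 8
  link cost 38, fixed 15 → total 53.
Compare {#3}: link cost 50 + fixed 7 = 57.
Compare {#1, #3}: link cost 44 + fixed 15 = 59.
Compare {#1, #3, #4}: link cost 38 + fixed 23 = 61.
All other subsets cost ≥ 57. Minimum total cost: 53.

53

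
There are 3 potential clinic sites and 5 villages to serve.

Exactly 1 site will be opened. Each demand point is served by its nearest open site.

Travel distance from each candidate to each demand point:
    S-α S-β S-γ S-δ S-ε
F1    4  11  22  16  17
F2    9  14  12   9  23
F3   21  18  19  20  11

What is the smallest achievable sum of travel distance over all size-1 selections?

Open {F2}.
  S-α→F2 9, S-β→F2 14, S-γ→F2 12, S-δ→F2 9, S-ε→F2 23  ⇒ total 67.
Compare {F1}: total 70.
Compare {F3}: total 89.

67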